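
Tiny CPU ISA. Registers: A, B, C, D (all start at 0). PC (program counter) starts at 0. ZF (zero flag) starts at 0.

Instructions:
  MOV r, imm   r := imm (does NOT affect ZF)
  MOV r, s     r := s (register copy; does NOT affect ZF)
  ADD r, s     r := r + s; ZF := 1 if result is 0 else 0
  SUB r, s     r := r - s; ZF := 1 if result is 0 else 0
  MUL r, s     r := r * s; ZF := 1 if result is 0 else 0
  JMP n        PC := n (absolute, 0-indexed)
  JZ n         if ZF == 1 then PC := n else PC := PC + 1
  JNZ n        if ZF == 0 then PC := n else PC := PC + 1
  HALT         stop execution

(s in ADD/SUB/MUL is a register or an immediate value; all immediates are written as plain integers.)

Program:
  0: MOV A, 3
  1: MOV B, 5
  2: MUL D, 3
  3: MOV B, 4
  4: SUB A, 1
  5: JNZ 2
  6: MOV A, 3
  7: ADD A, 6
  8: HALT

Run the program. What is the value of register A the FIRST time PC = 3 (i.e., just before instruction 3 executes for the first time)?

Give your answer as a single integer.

Step 1: PC=0 exec 'MOV A, 3'. After: A=3 B=0 C=0 D=0 ZF=0 PC=1
Step 2: PC=1 exec 'MOV B, 5'. After: A=3 B=5 C=0 D=0 ZF=0 PC=2
Step 3: PC=2 exec 'MUL D, 3'. After: A=3 B=5 C=0 D=0 ZF=1 PC=3
First time PC=3: A=3

3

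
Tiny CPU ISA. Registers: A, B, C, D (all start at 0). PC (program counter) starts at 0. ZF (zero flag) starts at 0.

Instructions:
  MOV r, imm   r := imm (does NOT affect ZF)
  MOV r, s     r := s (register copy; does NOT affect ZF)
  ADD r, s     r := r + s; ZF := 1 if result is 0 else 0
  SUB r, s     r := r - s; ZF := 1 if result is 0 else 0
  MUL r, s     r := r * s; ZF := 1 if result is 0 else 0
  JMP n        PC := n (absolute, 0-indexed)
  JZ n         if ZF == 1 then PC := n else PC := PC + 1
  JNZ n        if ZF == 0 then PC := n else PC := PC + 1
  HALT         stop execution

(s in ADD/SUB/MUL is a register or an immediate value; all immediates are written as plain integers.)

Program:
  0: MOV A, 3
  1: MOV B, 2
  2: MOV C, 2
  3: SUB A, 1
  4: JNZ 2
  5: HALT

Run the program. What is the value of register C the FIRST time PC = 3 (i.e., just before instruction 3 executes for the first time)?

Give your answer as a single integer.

Step 1: PC=0 exec 'MOV A, 3'. After: A=3 B=0 C=0 D=0 ZF=0 PC=1
Step 2: PC=1 exec 'MOV B, 2'. After: A=3 B=2 C=0 D=0 ZF=0 PC=2
Step 3: PC=2 exec 'MOV C, 2'. After: A=3 B=2 C=2 D=0 ZF=0 PC=3
First time PC=3: C=2

2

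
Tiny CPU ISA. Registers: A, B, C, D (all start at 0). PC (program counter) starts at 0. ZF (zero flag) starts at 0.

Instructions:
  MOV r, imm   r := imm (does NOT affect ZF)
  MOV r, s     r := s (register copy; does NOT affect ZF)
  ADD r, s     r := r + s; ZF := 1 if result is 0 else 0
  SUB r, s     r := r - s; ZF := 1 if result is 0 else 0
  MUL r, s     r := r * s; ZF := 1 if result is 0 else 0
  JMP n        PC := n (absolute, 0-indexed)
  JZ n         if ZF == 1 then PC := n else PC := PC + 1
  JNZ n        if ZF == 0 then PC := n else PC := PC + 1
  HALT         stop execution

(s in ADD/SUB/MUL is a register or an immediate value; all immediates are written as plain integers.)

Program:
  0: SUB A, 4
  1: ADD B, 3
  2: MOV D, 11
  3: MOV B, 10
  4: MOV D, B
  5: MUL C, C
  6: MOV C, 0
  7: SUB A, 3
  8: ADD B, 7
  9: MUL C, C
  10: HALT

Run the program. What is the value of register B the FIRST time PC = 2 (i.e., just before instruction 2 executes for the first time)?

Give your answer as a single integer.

Step 1: PC=0 exec 'SUB A, 4'. After: A=-4 B=0 C=0 D=0 ZF=0 PC=1
Step 2: PC=1 exec 'ADD B, 3'. After: A=-4 B=3 C=0 D=0 ZF=0 PC=2
First time PC=2: B=3

3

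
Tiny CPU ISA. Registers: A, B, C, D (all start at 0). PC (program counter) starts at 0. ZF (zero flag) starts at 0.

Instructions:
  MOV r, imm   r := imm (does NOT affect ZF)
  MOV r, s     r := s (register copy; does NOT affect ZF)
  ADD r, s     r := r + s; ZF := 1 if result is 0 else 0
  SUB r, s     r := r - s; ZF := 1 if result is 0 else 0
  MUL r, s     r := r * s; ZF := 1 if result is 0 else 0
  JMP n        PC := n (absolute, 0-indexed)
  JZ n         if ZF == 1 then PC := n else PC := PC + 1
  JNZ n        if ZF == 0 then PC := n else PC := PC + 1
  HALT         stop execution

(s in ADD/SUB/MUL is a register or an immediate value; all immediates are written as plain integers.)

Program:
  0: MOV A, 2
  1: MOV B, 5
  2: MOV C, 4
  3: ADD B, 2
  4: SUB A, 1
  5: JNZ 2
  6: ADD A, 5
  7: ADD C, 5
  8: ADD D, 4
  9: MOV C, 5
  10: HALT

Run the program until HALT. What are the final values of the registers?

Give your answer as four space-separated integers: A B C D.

Step 1: PC=0 exec 'MOV A, 2'. After: A=2 B=0 C=0 D=0 ZF=0 PC=1
Step 2: PC=1 exec 'MOV B, 5'. After: A=2 B=5 C=0 D=0 ZF=0 PC=2
Step 3: PC=2 exec 'MOV C, 4'. After: A=2 B=5 C=4 D=0 ZF=0 PC=3
Step 4: PC=3 exec 'ADD B, 2'. After: A=2 B=7 C=4 D=0 ZF=0 PC=4
Step 5: PC=4 exec 'SUB A, 1'. After: A=1 B=7 C=4 D=0 ZF=0 PC=5
Step 6: PC=5 exec 'JNZ 2'. After: A=1 B=7 C=4 D=0 ZF=0 PC=2
Step 7: PC=2 exec 'MOV C, 4'. After: A=1 B=7 C=4 D=0 ZF=0 PC=3
Step 8: PC=3 exec 'ADD B, 2'. After: A=1 B=9 C=4 D=0 ZF=0 PC=4
Step 9: PC=4 exec 'SUB A, 1'. After: A=0 B=9 C=4 D=0 ZF=1 PC=5
Step 10: PC=5 exec 'JNZ 2'. After: A=0 B=9 C=4 D=0 ZF=1 PC=6
Step 11: PC=6 exec 'ADD A, 5'. After: A=5 B=9 C=4 D=0 ZF=0 PC=7
Step 12: PC=7 exec 'ADD C, 5'. After: A=5 B=9 C=9 D=0 ZF=0 PC=8
Step 13: PC=8 exec 'ADD D, 4'. After: A=5 B=9 C=9 D=4 ZF=0 PC=9
Step 14: PC=9 exec 'MOV C, 5'. After: A=5 B=9 C=5 D=4 ZF=0 PC=10
Step 15: PC=10 exec 'HALT'. After: A=5 B=9 C=5 D=4 ZF=0 PC=10 HALTED

Answer: 5 9 5 4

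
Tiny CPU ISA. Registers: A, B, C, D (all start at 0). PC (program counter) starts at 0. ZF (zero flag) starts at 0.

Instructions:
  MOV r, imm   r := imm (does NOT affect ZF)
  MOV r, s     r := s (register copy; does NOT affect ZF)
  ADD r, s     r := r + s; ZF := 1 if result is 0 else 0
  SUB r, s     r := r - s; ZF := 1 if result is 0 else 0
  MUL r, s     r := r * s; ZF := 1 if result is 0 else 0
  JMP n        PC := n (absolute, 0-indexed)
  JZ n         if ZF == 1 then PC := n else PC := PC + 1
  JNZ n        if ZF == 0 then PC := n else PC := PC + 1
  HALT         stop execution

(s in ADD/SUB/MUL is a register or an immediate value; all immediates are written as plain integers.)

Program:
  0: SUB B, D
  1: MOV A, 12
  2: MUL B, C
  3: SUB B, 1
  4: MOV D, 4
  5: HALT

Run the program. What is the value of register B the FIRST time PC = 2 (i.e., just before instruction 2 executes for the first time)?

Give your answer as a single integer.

Step 1: PC=0 exec 'SUB B, D'. After: A=0 B=0 C=0 D=0 ZF=1 PC=1
Step 2: PC=1 exec 'MOV A, 12'. After: A=12 B=0 C=0 D=0 ZF=1 PC=2
First time PC=2: B=0

0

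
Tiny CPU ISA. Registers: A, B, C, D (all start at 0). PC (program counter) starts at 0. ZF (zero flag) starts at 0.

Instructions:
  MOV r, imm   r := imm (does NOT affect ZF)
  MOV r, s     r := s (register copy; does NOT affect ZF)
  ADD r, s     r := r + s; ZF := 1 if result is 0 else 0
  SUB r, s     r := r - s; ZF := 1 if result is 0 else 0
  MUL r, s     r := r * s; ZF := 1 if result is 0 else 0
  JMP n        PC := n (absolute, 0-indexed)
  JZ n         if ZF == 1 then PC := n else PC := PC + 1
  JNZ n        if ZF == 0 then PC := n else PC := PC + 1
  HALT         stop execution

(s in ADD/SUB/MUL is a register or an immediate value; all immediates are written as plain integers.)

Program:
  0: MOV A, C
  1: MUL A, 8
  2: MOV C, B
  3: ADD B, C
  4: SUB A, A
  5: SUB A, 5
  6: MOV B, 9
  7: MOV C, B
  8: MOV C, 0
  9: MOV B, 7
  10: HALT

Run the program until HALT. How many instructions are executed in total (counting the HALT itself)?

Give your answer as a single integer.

Step 1: PC=0 exec 'MOV A, C'. After: A=0 B=0 C=0 D=0 ZF=0 PC=1
Step 2: PC=1 exec 'MUL A, 8'. After: A=0 B=0 C=0 D=0 ZF=1 PC=2
Step 3: PC=2 exec 'MOV C, B'. After: A=0 B=0 C=0 D=0 ZF=1 PC=3
Step 4: PC=3 exec 'ADD B, C'. After: A=0 B=0 C=0 D=0 ZF=1 PC=4
Step 5: PC=4 exec 'SUB A, A'. After: A=0 B=0 C=0 D=0 ZF=1 PC=5
Step 6: PC=5 exec 'SUB A, 5'. After: A=-5 B=0 C=0 D=0 ZF=0 PC=6
Step 7: PC=6 exec 'MOV B, 9'. After: A=-5 B=9 C=0 D=0 ZF=0 PC=7
Step 8: PC=7 exec 'MOV C, B'. After: A=-5 B=9 C=9 D=0 ZF=0 PC=8
Step 9: PC=8 exec 'MOV C, 0'. After: A=-5 B=9 C=0 D=0 ZF=0 PC=9
Step 10: PC=9 exec 'MOV B, 7'. After: A=-5 B=7 C=0 D=0 ZF=0 PC=10
Step 11: PC=10 exec 'HALT'. After: A=-5 B=7 C=0 D=0 ZF=0 PC=10 HALTED
Total instructions executed: 11

Answer: 11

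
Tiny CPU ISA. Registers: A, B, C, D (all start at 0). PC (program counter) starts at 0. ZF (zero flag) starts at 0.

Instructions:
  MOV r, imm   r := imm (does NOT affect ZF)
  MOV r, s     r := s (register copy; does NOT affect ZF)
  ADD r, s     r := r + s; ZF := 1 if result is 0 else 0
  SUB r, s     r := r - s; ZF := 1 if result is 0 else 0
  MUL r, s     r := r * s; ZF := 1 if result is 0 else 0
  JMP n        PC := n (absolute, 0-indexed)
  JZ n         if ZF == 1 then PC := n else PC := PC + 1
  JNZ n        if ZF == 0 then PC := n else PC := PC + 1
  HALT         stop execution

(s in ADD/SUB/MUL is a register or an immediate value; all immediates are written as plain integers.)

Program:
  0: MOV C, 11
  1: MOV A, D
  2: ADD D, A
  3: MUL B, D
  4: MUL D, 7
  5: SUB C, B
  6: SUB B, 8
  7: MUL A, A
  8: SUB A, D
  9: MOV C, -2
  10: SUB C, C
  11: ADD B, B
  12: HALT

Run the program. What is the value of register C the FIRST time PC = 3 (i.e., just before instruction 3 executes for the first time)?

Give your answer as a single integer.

Step 1: PC=0 exec 'MOV C, 11'. After: A=0 B=0 C=11 D=0 ZF=0 PC=1
Step 2: PC=1 exec 'MOV A, D'. After: A=0 B=0 C=11 D=0 ZF=0 PC=2
Step 3: PC=2 exec 'ADD D, A'. After: A=0 B=0 C=11 D=0 ZF=1 PC=3
First time PC=3: C=11

11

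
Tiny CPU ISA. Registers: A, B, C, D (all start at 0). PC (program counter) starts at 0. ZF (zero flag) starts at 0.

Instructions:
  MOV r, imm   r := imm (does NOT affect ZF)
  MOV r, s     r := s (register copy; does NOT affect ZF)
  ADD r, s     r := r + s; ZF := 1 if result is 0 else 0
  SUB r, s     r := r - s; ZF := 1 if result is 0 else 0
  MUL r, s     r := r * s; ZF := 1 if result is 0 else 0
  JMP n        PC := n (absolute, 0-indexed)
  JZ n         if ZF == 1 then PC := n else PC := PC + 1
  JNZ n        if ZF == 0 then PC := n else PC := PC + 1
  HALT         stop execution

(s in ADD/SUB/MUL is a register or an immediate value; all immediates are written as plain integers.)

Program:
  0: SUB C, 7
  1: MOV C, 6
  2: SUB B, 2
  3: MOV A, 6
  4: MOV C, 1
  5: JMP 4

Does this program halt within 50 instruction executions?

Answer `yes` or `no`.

Answer: no

Derivation:
Step 1: PC=0 exec 'SUB C, 7'. After: A=0 B=0 C=-7 D=0 ZF=0 PC=1
Step 2: PC=1 exec 'MOV C, 6'. After: A=0 B=0 C=6 D=0 ZF=0 PC=2
Step 3: PC=2 exec 'SUB B, 2'. After: A=0 B=-2 C=6 D=0 ZF=0 PC=3
Step 4: PC=3 exec 'MOV A, 6'. After: A=6 B=-2 C=6 D=0 ZF=0 PC=4
Step 5: PC=4 exec 'MOV C, 1'. After: A=6 B=-2 C=1 D=0 ZF=0 PC=5
Step 6: PC=5 exec 'JMP 4'. After: A=6 B=-2 C=1 D=0 ZF=0 PC=4
Step 7: PC=4 exec 'MOV C, 1'. After: A=6 B=-2 C=1 D=0 ZF=0 PC=5
State after step 7 equals state after step 5: the program is in a cycle of length 2 and will never halt.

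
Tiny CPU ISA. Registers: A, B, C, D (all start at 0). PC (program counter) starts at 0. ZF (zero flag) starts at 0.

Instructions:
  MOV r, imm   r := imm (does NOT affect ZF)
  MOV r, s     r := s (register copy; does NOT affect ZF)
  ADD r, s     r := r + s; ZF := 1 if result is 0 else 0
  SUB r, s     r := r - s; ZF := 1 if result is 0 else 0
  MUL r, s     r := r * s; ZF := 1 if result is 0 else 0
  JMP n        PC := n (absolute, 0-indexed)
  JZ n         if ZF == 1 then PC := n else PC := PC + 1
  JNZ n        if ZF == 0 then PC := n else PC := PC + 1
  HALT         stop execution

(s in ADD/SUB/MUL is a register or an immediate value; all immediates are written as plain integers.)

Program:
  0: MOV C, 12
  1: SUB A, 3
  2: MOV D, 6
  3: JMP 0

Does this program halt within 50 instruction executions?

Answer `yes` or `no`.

Step 1: PC=0 exec 'MOV C, 12'. After: A=0 B=0 C=12 D=0 ZF=0 PC=1
Step 2: PC=1 exec 'SUB A, 3'. After: A=-3 B=0 C=12 D=0 ZF=0 PC=2
Step 3: PC=2 exec 'MOV D, 6'. After: A=-3 B=0 C=12 D=6 ZF=0 PC=3
Step 4: PC=3 exec 'JMP 0'. After: A=-3 B=0 C=12 D=6 ZF=0 PC=0
Step 5: PC=0 exec 'MOV C, 12'. After: A=-3 B=0 C=12 D=6 ZF=0 PC=1
Step 6: PC=1 exec 'SUB A, 3'. After: A=-6 B=0 C=12 D=6 ZF=0 PC=2
Step 7: PC=2 exec 'MOV D, 6'. After: A=-6 B=0 C=12 D=6 ZF=0 PC=3
Step 8: PC=3 exec 'JMP 0'. After: A=-6 B=0 C=12 D=6 ZF=0 PC=0
Step 9: PC=0 exec 'MOV C, 12'. After: A=-6 B=0 C=12 D=6 ZF=0 PC=1
Step 10: PC=1 exec 'SUB A, 3'. After: A=-9 B=0 C=12 D=6 ZF=0 PC=2
Step 11: PC=2 exec 'MOV D, 6'. After: A=-9 B=0 C=12 D=6 ZF=0 PC=3
Step 12: PC=3 exec 'JMP 0'. After: A=-9 B=0 C=12 D=6 ZF=0 PC=0
Step 13: PC=0 exec 'MOV C, 12'. After: A=-9 B=0 C=12 D=6 ZF=0 PC=1
Step 14: PC=1 exec 'SUB A, 3'. After: A=-12 B=0 C=12 D=6 ZF=0 PC=2
Step 15: PC=2 exec 'MOV D, 6'. After: A=-12 B=0 C=12 D=6 ZF=0 PC=3
After 50 steps: not halted. PC revisits the same instructions with no path to HALT; will never halt.

Answer: no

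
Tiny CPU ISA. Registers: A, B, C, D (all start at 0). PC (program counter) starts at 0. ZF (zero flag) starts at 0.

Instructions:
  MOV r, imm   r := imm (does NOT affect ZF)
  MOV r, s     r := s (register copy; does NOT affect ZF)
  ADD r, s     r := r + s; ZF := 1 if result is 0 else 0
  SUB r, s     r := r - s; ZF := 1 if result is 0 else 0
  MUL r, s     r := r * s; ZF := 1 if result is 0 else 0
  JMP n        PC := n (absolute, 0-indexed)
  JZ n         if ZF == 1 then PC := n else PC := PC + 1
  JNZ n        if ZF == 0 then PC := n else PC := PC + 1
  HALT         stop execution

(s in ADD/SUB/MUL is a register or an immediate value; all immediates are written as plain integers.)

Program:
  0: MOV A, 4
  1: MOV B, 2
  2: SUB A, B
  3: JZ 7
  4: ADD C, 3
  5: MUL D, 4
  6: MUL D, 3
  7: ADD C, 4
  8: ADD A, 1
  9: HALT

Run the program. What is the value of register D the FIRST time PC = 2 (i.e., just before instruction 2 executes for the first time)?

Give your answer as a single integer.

Step 1: PC=0 exec 'MOV A, 4'. After: A=4 B=0 C=0 D=0 ZF=0 PC=1
Step 2: PC=1 exec 'MOV B, 2'. After: A=4 B=2 C=0 D=0 ZF=0 PC=2
First time PC=2: D=0

0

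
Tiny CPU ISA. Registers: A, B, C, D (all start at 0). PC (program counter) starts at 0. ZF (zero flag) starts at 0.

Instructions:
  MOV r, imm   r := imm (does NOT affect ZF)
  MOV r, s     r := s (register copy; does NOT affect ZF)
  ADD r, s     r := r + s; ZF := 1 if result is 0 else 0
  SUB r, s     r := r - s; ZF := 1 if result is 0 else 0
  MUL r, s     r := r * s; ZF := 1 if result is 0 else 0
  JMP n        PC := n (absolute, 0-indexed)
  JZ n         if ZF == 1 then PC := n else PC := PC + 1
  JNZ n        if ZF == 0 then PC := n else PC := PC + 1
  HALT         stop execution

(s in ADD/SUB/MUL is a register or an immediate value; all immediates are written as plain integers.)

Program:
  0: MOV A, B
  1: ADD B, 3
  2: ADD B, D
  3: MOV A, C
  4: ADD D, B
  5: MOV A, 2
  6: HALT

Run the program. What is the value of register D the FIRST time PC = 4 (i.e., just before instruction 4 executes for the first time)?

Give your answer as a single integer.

Step 1: PC=0 exec 'MOV A, B'. After: A=0 B=0 C=0 D=0 ZF=0 PC=1
Step 2: PC=1 exec 'ADD B, 3'. After: A=0 B=3 C=0 D=0 ZF=0 PC=2
Step 3: PC=2 exec 'ADD B, D'. After: A=0 B=3 C=0 D=0 ZF=0 PC=3
Step 4: PC=3 exec 'MOV A, C'. After: A=0 B=3 C=0 D=0 ZF=0 PC=4
First time PC=4: D=0

0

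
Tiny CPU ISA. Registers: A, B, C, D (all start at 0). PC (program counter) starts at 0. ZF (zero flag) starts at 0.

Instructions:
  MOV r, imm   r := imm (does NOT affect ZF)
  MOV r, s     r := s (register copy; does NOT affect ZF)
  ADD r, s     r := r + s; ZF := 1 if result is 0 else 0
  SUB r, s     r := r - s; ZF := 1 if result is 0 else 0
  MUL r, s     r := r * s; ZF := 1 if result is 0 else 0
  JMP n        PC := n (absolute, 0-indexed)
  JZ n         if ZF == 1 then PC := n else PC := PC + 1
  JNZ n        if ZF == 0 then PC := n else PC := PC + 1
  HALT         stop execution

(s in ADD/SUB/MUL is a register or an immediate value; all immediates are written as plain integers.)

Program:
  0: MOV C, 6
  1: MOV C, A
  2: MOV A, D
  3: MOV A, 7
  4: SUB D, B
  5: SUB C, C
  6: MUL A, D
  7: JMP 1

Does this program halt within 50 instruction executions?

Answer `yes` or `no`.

Step 1: PC=0 exec 'MOV C, 6'. After: A=0 B=0 C=6 D=0 ZF=0 PC=1
Step 2: PC=1 exec 'MOV C, A'. After: A=0 B=0 C=0 D=0 ZF=0 PC=2
Step 3: PC=2 exec 'MOV A, D'. After: A=0 B=0 C=0 D=0 ZF=0 PC=3
Step 4: PC=3 exec 'MOV A, 7'. After: A=7 B=0 C=0 D=0 ZF=0 PC=4
Step 5: PC=4 exec 'SUB D, B'. After: A=7 B=0 C=0 D=0 ZF=1 PC=5
Step 6: PC=5 exec 'SUB C, C'. After: A=7 B=0 C=0 D=0 ZF=1 PC=6
Step 7: PC=6 exec 'MUL A, D'. After: A=0 B=0 C=0 D=0 ZF=1 PC=7
Step 8: PC=7 exec 'JMP 1'. After: A=0 B=0 C=0 D=0 ZF=1 PC=1
Step 9: PC=1 exec 'MOV C, A'. After: A=0 B=0 C=0 D=0 ZF=1 PC=2
Step 10: PC=2 exec 'MOV A, D'. After: A=0 B=0 C=0 D=0 ZF=1 PC=3
Step 11: PC=3 exec 'MOV A, 7'. After: A=7 B=0 C=0 D=0 ZF=1 PC=4
Step 12: PC=4 exec 'SUB D, B'. After: A=7 B=0 C=0 D=0 ZF=1 PC=5
State after step 12 equals state after step 5: the program is in a cycle of length 7 and will never halt.

Answer: no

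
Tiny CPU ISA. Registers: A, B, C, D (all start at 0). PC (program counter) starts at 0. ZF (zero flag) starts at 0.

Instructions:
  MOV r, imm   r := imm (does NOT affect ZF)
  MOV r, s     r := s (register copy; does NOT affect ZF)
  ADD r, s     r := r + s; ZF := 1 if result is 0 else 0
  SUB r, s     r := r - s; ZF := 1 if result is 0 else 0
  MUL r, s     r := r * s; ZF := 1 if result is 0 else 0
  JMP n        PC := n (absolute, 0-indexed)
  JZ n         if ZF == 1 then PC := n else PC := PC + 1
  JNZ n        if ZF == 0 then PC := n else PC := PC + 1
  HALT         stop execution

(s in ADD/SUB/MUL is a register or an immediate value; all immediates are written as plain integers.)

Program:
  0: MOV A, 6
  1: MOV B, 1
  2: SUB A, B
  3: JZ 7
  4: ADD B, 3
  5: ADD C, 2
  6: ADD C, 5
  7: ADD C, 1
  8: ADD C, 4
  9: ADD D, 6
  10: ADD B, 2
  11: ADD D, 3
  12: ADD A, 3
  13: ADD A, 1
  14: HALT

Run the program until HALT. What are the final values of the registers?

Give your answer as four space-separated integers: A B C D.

Answer: 9 6 12 9

Derivation:
Step 1: PC=0 exec 'MOV A, 6'. After: A=6 B=0 C=0 D=0 ZF=0 PC=1
Step 2: PC=1 exec 'MOV B, 1'. After: A=6 B=1 C=0 D=0 ZF=0 PC=2
Step 3: PC=2 exec 'SUB A, B'. After: A=5 B=1 C=0 D=0 ZF=0 PC=3
Step 4: PC=3 exec 'JZ 7'. After: A=5 B=1 C=0 D=0 ZF=0 PC=4
Step 5: PC=4 exec 'ADD B, 3'. After: A=5 B=4 C=0 D=0 ZF=0 PC=5
Step 6: PC=5 exec 'ADD C, 2'. After: A=5 B=4 C=2 D=0 ZF=0 PC=6
Step 7: PC=6 exec 'ADD C, 5'. After: A=5 B=4 C=7 D=0 ZF=0 PC=7
Step 8: PC=7 exec 'ADD C, 1'. After: A=5 B=4 C=8 D=0 ZF=0 PC=8
Step 9: PC=8 exec 'ADD C, 4'. After: A=5 B=4 C=12 D=0 ZF=0 PC=9
Step 10: PC=9 exec 'ADD D, 6'. After: A=5 B=4 C=12 D=6 ZF=0 PC=10
Step 11: PC=10 exec 'ADD B, 2'. After: A=5 B=6 C=12 D=6 ZF=0 PC=11
Step 12: PC=11 exec 'ADD D, 3'. After: A=5 B=6 C=12 D=9 ZF=0 PC=12
Step 13: PC=12 exec 'ADD A, 3'. After: A=8 B=6 C=12 D=9 ZF=0 PC=13
Step 14: PC=13 exec 'ADD A, 1'. After: A=9 B=6 C=12 D=9 ZF=0 PC=14
Step 15: PC=14 exec 'HALT'. After: A=9 B=6 C=12 D=9 ZF=0 PC=14 HALTED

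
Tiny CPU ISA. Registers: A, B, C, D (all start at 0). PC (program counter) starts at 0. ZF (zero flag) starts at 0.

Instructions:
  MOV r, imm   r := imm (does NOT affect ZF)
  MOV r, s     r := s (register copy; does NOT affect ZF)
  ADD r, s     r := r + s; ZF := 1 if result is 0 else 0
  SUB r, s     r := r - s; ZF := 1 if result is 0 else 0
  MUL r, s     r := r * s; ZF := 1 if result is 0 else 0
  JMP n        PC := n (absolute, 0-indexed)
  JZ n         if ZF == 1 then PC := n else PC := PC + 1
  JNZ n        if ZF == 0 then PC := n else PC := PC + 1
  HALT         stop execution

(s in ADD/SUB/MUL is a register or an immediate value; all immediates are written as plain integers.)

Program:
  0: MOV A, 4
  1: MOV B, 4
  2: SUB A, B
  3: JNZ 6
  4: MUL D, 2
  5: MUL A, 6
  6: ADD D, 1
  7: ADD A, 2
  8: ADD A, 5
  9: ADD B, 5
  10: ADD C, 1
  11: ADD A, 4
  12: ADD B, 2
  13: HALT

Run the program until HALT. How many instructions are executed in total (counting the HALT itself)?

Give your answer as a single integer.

Step 1: PC=0 exec 'MOV A, 4'. After: A=4 B=0 C=0 D=0 ZF=0 PC=1
Step 2: PC=1 exec 'MOV B, 4'. After: A=4 B=4 C=0 D=0 ZF=0 PC=2
Step 3: PC=2 exec 'SUB A, B'. After: A=0 B=4 C=0 D=0 ZF=1 PC=3
Step 4: PC=3 exec 'JNZ 6'. After: A=0 B=4 C=0 D=0 ZF=1 PC=4
Step 5: PC=4 exec 'MUL D, 2'. After: A=0 B=4 C=0 D=0 ZF=1 PC=5
Step 6: PC=5 exec 'MUL A, 6'. After: A=0 B=4 C=0 D=0 ZF=1 PC=6
Step 7: PC=6 exec 'ADD D, 1'. After: A=0 B=4 C=0 D=1 ZF=0 PC=7
Step 8: PC=7 exec 'ADD A, 2'. After: A=2 B=4 C=0 D=1 ZF=0 PC=8
Step 9: PC=8 exec 'ADD A, 5'. After: A=7 B=4 C=0 D=1 ZF=0 PC=9
Step 10: PC=9 exec 'ADD B, 5'. After: A=7 B=9 C=0 D=1 ZF=0 PC=10
Step 11: PC=10 exec 'ADD C, 1'. After: A=7 B=9 C=1 D=1 ZF=0 PC=11
Step 12: PC=11 exec 'ADD A, 4'. After: A=11 B=9 C=1 D=1 ZF=0 PC=12
Step 13: PC=12 exec 'ADD B, 2'. After: A=11 B=11 C=1 D=1 ZF=0 PC=13
Step 14: PC=13 exec 'HALT'. After: A=11 B=11 C=1 D=1 ZF=0 PC=13 HALTED
Total instructions executed: 14

Answer: 14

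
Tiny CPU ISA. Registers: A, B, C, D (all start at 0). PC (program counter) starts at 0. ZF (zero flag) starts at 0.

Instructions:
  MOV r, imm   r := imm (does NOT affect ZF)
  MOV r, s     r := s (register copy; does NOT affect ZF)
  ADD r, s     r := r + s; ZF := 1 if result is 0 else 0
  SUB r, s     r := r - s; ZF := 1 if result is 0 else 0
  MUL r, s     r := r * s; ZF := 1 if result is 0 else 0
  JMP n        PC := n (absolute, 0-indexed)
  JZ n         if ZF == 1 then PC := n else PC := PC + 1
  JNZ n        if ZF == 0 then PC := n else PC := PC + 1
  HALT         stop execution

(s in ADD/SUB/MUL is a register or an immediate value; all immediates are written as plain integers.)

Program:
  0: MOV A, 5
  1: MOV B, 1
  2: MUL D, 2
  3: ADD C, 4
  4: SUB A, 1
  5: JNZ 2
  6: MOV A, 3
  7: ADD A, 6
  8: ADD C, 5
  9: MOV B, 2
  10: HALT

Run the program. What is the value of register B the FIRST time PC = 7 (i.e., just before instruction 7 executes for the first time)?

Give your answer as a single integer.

Step 1: PC=0 exec 'MOV A, 5'. After: A=5 B=0 C=0 D=0 ZF=0 PC=1
Step 2: PC=1 exec 'MOV B, 1'. After: A=5 B=1 C=0 D=0 ZF=0 PC=2
Step 3: PC=2 exec 'MUL D, 2'. After: A=5 B=1 C=0 D=0 ZF=1 PC=3
Step 4: PC=3 exec 'ADD C, 4'. After: A=5 B=1 C=4 D=0 ZF=0 PC=4
Step 5: PC=4 exec 'SUB A, 1'. After: A=4 B=1 C=4 D=0 ZF=0 PC=5
Step 6: PC=5 exec 'JNZ 2'. After: A=4 B=1 C=4 D=0 ZF=0 PC=2
Step 7: PC=2 exec 'MUL D, 2'. After: A=4 B=1 C=4 D=0 ZF=1 PC=3
Step 8: PC=3 exec 'ADD C, 4'. After: A=4 B=1 C=8 D=0 ZF=0 PC=4
Step 9: PC=4 exec 'SUB A, 1'. After: A=3 B=1 C=8 D=0 ZF=0 PC=5
Step 10: PC=5 exec 'JNZ 2'. After: A=3 B=1 C=8 D=0 ZF=0 PC=2
Step 11: PC=2 exec 'MUL D, 2'. After: A=3 B=1 C=8 D=0 ZF=1 PC=3
Step 12: PC=3 exec 'ADD C, 4'. After: A=3 B=1 C=12 D=0 ZF=0 PC=4
Step 13: PC=4 exec 'SUB A, 1'. After: A=2 B=1 C=12 D=0 ZF=0 PC=5
Step 14: PC=5 exec 'JNZ 2'. After: A=2 B=1 C=12 D=0 ZF=0 PC=2
Step 15: PC=2 exec 'MUL D, 2'. After: A=2 B=1 C=12 D=0 ZF=1 PC=3
Step 16: PC=3 exec 'ADD C, 4'. After: A=2 B=1 C=16 D=0 ZF=0 PC=4
Step 17: PC=4 exec 'SUB A, 1'. After: A=1 B=1 C=16 D=0 ZF=0 PC=5
Step 18: PC=5 exec 'JNZ 2'. After: A=1 B=1 C=16 D=0 ZF=0 PC=2
Step 19: PC=2 exec 'MUL D, 2'. After: A=1 B=1 C=16 D=0 ZF=1 PC=3
Step 20: PC=3 exec 'ADD C, 4'. After: A=1 B=1 C=20 D=0 ZF=0 PC=4
Step 21: PC=4 exec 'SUB A, 1'. After: A=0 B=1 C=20 D=0 ZF=1 PC=5
Step 22: PC=5 exec 'JNZ 2'. After: A=0 B=1 C=20 D=0 ZF=1 PC=6
Step 23: PC=6 exec 'MOV A, 3'. After: A=3 B=1 C=20 D=0 ZF=1 PC=7
First time PC=7: B=1

1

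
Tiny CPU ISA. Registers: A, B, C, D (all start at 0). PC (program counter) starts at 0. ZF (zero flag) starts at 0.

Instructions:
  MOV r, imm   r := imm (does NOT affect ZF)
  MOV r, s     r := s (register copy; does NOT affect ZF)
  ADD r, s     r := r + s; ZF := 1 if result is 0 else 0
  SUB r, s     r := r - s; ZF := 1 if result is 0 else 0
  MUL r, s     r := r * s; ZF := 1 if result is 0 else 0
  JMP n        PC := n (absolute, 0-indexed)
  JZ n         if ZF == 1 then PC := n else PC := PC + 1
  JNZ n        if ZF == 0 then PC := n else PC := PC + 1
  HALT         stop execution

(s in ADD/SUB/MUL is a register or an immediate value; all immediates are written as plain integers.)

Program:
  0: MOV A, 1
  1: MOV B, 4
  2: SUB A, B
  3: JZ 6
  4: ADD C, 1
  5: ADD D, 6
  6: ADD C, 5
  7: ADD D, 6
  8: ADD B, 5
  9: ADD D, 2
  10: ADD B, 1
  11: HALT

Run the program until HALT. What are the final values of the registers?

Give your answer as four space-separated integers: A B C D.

Step 1: PC=0 exec 'MOV A, 1'. After: A=1 B=0 C=0 D=0 ZF=0 PC=1
Step 2: PC=1 exec 'MOV B, 4'. After: A=1 B=4 C=0 D=0 ZF=0 PC=2
Step 3: PC=2 exec 'SUB A, B'. After: A=-3 B=4 C=0 D=0 ZF=0 PC=3
Step 4: PC=3 exec 'JZ 6'. After: A=-3 B=4 C=0 D=0 ZF=0 PC=4
Step 5: PC=4 exec 'ADD C, 1'. After: A=-3 B=4 C=1 D=0 ZF=0 PC=5
Step 6: PC=5 exec 'ADD D, 6'. After: A=-3 B=4 C=1 D=6 ZF=0 PC=6
Step 7: PC=6 exec 'ADD C, 5'. After: A=-3 B=4 C=6 D=6 ZF=0 PC=7
Step 8: PC=7 exec 'ADD D, 6'. After: A=-3 B=4 C=6 D=12 ZF=0 PC=8
Step 9: PC=8 exec 'ADD B, 5'. After: A=-3 B=9 C=6 D=12 ZF=0 PC=9
Step 10: PC=9 exec 'ADD D, 2'. After: A=-3 B=9 C=6 D=14 ZF=0 PC=10
Step 11: PC=10 exec 'ADD B, 1'. After: A=-3 B=10 C=6 D=14 ZF=0 PC=11
Step 12: PC=11 exec 'HALT'. After: A=-3 B=10 C=6 D=14 ZF=0 PC=11 HALTED

Answer: -3 10 6 14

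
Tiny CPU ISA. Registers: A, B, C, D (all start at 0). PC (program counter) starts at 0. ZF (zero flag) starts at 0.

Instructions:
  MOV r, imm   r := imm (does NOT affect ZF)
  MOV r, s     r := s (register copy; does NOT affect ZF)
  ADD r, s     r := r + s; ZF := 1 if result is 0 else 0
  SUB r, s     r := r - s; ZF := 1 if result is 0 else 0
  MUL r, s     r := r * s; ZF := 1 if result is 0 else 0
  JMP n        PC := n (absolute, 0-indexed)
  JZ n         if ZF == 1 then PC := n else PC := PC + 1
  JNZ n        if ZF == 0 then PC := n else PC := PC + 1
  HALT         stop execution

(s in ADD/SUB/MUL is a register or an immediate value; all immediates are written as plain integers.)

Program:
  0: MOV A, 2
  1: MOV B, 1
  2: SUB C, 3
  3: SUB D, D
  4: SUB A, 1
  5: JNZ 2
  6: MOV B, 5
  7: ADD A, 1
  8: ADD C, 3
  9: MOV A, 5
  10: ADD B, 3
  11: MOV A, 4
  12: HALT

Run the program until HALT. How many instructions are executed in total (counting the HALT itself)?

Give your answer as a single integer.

Answer: 17

Derivation:
Step 1: PC=0 exec 'MOV A, 2'. After: A=2 B=0 C=0 D=0 ZF=0 PC=1
Step 2: PC=1 exec 'MOV B, 1'. After: A=2 B=1 C=0 D=0 ZF=0 PC=2
Step 3: PC=2 exec 'SUB C, 3'. After: A=2 B=1 C=-3 D=0 ZF=0 PC=3
Step 4: PC=3 exec 'SUB D, D'. After: A=2 B=1 C=-3 D=0 ZF=1 PC=4
Step 5: PC=4 exec 'SUB A, 1'. After: A=1 B=1 C=-3 D=0 ZF=0 PC=5
Step 6: PC=5 exec 'JNZ 2'. After: A=1 B=1 C=-3 D=0 ZF=0 PC=2
Step 7: PC=2 exec 'SUB C, 3'. After: A=1 B=1 C=-6 D=0 ZF=0 PC=3
Step 8: PC=3 exec 'SUB D, D'. After: A=1 B=1 C=-6 D=0 ZF=1 PC=4
Step 9: PC=4 exec 'SUB A, 1'. After: A=0 B=1 C=-6 D=0 ZF=1 PC=5
Step 10: PC=5 exec 'JNZ 2'. After: A=0 B=1 C=-6 D=0 ZF=1 PC=6
Step 11: PC=6 exec 'MOV B, 5'. After: A=0 B=5 C=-6 D=0 ZF=1 PC=7
Step 12: PC=7 exec 'ADD A, 1'. After: A=1 B=5 C=-6 D=0 ZF=0 PC=8
Step 13: PC=8 exec 'ADD C, 3'. After: A=1 B=5 C=-3 D=0 ZF=0 PC=9
Step 14: PC=9 exec 'MOV A, 5'. After: A=5 B=5 C=-3 D=0 ZF=0 PC=10
Step 15: PC=10 exec 'ADD B, 3'. After: A=5 B=8 C=-3 D=0 ZF=0 PC=11
Step 16: PC=11 exec 'MOV A, 4'. After: A=4 B=8 C=-3 D=0 ZF=0 PC=12
Step 17: PC=12 exec 'HALT'. After: A=4 B=8 C=-3 D=0 ZF=0 PC=12 HALTED
Total instructions executed: 17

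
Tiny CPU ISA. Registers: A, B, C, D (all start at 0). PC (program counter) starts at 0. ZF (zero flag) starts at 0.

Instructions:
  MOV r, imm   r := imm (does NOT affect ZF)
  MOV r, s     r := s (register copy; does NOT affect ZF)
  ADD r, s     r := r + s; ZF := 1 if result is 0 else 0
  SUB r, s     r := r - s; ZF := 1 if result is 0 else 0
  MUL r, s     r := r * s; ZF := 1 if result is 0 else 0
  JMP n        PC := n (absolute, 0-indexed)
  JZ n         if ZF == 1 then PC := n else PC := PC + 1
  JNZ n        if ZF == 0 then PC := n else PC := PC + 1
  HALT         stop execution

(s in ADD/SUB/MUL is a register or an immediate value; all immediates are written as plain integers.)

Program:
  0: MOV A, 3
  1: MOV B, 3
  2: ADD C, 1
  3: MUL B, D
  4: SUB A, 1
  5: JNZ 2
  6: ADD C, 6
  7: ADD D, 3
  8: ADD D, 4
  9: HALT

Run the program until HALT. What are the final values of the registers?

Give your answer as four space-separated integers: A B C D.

Step 1: PC=0 exec 'MOV A, 3'. After: A=3 B=0 C=0 D=0 ZF=0 PC=1
Step 2: PC=1 exec 'MOV B, 3'. After: A=3 B=3 C=0 D=0 ZF=0 PC=2
Step 3: PC=2 exec 'ADD C, 1'. After: A=3 B=3 C=1 D=0 ZF=0 PC=3
Step 4: PC=3 exec 'MUL B, D'. After: A=3 B=0 C=1 D=0 ZF=1 PC=4
Step 5: PC=4 exec 'SUB A, 1'. After: A=2 B=0 C=1 D=0 ZF=0 PC=5
Step 6: PC=5 exec 'JNZ 2'. After: A=2 B=0 C=1 D=0 ZF=0 PC=2
Step 7: PC=2 exec 'ADD C, 1'. After: A=2 B=0 C=2 D=0 ZF=0 PC=3
Step 8: PC=3 exec 'MUL B, D'. After: A=2 B=0 C=2 D=0 ZF=1 PC=4
Step 9: PC=4 exec 'SUB A, 1'. After: A=1 B=0 C=2 D=0 ZF=0 PC=5
Step 10: PC=5 exec 'JNZ 2'. After: A=1 B=0 C=2 D=0 ZF=0 PC=2
Step 11: PC=2 exec 'ADD C, 1'. After: A=1 B=0 C=3 D=0 ZF=0 PC=3
Step 12: PC=3 exec 'MUL B, D'. After: A=1 B=0 C=3 D=0 ZF=1 PC=4
Step 13: PC=4 exec 'SUB A, 1'. After: A=0 B=0 C=3 D=0 ZF=1 PC=5
Step 14: PC=5 exec 'JNZ 2'. After: A=0 B=0 C=3 D=0 ZF=1 PC=6
Step 15: PC=6 exec 'ADD C, 6'. After: A=0 B=0 C=9 D=0 ZF=0 PC=7
Step 16: PC=7 exec 'ADD D, 3'. After: A=0 B=0 C=9 D=3 ZF=0 PC=8
Step 17: PC=8 exec 'ADD D, 4'. After: A=0 B=0 C=9 D=7 ZF=0 PC=9
Step 18: PC=9 exec 'HALT'. After: A=0 B=0 C=9 D=7 ZF=0 PC=9 HALTED

Answer: 0 0 9 7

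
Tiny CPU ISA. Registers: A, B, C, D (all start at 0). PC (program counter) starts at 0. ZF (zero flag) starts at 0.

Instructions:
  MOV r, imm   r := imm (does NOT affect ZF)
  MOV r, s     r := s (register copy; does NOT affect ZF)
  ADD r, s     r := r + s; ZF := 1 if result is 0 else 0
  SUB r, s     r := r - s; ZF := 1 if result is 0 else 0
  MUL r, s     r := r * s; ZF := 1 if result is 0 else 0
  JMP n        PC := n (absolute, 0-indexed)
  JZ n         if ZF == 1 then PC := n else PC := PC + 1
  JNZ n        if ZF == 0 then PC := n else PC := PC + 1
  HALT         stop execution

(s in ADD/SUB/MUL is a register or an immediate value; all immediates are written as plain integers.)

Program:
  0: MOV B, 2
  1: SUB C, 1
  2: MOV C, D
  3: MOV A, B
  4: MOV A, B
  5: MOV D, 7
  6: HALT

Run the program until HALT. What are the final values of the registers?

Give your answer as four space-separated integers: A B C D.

Answer: 2 2 0 7

Derivation:
Step 1: PC=0 exec 'MOV B, 2'. After: A=0 B=2 C=0 D=0 ZF=0 PC=1
Step 2: PC=1 exec 'SUB C, 1'. After: A=0 B=2 C=-1 D=0 ZF=0 PC=2
Step 3: PC=2 exec 'MOV C, D'. After: A=0 B=2 C=0 D=0 ZF=0 PC=3
Step 4: PC=3 exec 'MOV A, B'. After: A=2 B=2 C=0 D=0 ZF=0 PC=4
Step 5: PC=4 exec 'MOV A, B'. After: A=2 B=2 C=0 D=0 ZF=0 PC=5
Step 6: PC=5 exec 'MOV D, 7'. After: A=2 B=2 C=0 D=7 ZF=0 PC=6
Step 7: PC=6 exec 'HALT'. After: A=2 B=2 C=0 D=7 ZF=0 PC=6 HALTED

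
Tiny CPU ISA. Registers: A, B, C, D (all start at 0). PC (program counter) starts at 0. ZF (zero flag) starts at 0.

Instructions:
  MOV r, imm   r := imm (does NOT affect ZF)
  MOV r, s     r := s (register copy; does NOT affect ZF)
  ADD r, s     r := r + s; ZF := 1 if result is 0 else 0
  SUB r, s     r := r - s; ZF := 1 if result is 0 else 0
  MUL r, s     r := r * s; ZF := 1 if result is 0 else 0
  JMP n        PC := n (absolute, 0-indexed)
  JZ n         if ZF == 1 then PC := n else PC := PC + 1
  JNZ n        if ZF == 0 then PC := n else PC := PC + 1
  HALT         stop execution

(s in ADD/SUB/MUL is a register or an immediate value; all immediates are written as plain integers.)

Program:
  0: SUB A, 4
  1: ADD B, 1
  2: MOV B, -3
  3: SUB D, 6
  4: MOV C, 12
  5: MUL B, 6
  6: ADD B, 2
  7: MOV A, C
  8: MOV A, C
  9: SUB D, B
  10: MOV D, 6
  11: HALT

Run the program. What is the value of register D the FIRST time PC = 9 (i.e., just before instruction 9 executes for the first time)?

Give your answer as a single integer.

Step 1: PC=0 exec 'SUB A, 4'. After: A=-4 B=0 C=0 D=0 ZF=0 PC=1
Step 2: PC=1 exec 'ADD B, 1'. After: A=-4 B=1 C=0 D=0 ZF=0 PC=2
Step 3: PC=2 exec 'MOV B, -3'. After: A=-4 B=-3 C=0 D=0 ZF=0 PC=3
Step 4: PC=3 exec 'SUB D, 6'. After: A=-4 B=-3 C=0 D=-6 ZF=0 PC=4
Step 5: PC=4 exec 'MOV C, 12'. After: A=-4 B=-3 C=12 D=-6 ZF=0 PC=5
Step 6: PC=5 exec 'MUL B, 6'. After: A=-4 B=-18 C=12 D=-6 ZF=0 PC=6
Step 7: PC=6 exec 'ADD B, 2'. After: A=-4 B=-16 C=12 D=-6 ZF=0 PC=7
Step 8: PC=7 exec 'MOV A, C'. After: A=12 B=-16 C=12 D=-6 ZF=0 PC=8
Step 9: PC=8 exec 'MOV A, C'. After: A=12 B=-16 C=12 D=-6 ZF=0 PC=9
First time PC=9: D=-6

-6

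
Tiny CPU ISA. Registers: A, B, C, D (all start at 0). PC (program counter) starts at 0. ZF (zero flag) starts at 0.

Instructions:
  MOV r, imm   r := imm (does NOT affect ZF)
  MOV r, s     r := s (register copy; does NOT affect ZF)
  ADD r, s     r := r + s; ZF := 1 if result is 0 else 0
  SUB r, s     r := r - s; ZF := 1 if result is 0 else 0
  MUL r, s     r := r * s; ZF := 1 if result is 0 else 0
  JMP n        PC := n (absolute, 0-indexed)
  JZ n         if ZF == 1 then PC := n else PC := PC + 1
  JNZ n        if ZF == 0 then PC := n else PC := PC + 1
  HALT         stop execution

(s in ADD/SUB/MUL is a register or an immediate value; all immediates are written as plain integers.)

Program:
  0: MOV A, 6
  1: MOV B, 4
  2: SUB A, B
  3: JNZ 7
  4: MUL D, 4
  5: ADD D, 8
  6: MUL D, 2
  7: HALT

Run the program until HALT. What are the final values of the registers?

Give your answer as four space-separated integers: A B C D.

Answer: 2 4 0 0

Derivation:
Step 1: PC=0 exec 'MOV A, 6'. After: A=6 B=0 C=0 D=0 ZF=0 PC=1
Step 2: PC=1 exec 'MOV B, 4'. After: A=6 B=4 C=0 D=0 ZF=0 PC=2
Step 3: PC=2 exec 'SUB A, B'. After: A=2 B=4 C=0 D=0 ZF=0 PC=3
Step 4: PC=3 exec 'JNZ 7'. After: A=2 B=4 C=0 D=0 ZF=0 PC=7
Step 5: PC=7 exec 'HALT'. After: A=2 B=4 C=0 D=0 ZF=0 PC=7 HALTED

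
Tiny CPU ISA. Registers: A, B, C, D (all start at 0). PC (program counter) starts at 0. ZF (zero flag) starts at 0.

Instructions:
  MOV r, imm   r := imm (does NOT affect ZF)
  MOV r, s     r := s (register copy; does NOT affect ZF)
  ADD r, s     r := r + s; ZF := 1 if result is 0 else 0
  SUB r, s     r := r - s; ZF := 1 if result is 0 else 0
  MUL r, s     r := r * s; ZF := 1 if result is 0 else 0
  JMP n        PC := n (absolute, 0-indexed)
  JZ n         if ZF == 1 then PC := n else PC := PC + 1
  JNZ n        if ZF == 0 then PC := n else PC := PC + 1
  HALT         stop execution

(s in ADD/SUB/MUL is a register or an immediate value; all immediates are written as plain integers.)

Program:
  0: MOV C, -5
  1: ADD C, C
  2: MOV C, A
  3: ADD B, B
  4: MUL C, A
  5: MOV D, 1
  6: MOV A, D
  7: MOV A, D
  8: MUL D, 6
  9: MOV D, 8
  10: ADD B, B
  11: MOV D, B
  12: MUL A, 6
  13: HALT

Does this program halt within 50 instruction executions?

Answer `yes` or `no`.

Step 1: PC=0 exec 'MOV C, -5'. After: A=0 B=0 C=-5 D=0 ZF=0 PC=1
Step 2: PC=1 exec 'ADD C, C'. After: A=0 B=0 C=-10 D=0 ZF=0 PC=2
Step 3: PC=2 exec 'MOV C, A'. After: A=0 B=0 C=0 D=0 ZF=0 PC=3
Step 4: PC=3 exec 'ADD B, B'. After: A=0 B=0 C=0 D=0 ZF=1 PC=4
Step 5: PC=4 exec 'MUL C, A'. After: A=0 B=0 C=0 D=0 ZF=1 PC=5
Step 6: PC=5 exec 'MOV D, 1'. After: A=0 B=0 C=0 D=1 ZF=1 PC=6
Step 7: PC=6 exec 'MOV A, D'. After: A=1 B=0 C=0 D=1 ZF=1 PC=7
Step 8: PC=7 exec 'MOV A, D'. After: A=1 B=0 C=0 D=1 ZF=1 PC=8
Step 9: PC=8 exec 'MUL D, 6'. After: A=1 B=0 C=0 D=6 ZF=0 PC=9
Step 10: PC=9 exec 'MOV D, 8'. After: A=1 B=0 C=0 D=8 ZF=0 PC=10
Step 11: PC=10 exec 'ADD B, B'. After: A=1 B=0 C=0 D=8 ZF=1 PC=11
Step 12: PC=11 exec 'MOV D, B'. After: A=1 B=0 C=0 D=0 ZF=1 PC=12
Step 13: PC=12 exec 'MUL A, 6'. After: A=6 B=0 C=0 D=0 ZF=0 PC=13
Step 14: PC=13 exec 'HALT'. After: A=6 B=0 C=0 D=0 ZF=0 PC=13 HALTED

Answer: yes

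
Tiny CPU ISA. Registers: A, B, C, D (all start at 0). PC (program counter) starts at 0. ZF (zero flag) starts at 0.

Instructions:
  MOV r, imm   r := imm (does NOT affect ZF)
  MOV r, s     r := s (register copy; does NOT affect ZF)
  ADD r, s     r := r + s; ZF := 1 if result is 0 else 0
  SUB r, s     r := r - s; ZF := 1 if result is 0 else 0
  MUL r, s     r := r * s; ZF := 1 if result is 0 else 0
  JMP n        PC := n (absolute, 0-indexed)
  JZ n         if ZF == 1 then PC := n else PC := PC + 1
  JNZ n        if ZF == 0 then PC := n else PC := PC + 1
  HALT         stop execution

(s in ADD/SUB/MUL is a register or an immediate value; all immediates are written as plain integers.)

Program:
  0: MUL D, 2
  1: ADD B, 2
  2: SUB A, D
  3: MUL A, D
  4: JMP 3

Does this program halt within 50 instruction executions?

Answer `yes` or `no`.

Step 1: PC=0 exec 'MUL D, 2'. After: A=0 B=0 C=0 D=0 ZF=1 PC=1
Step 2: PC=1 exec 'ADD B, 2'. After: A=0 B=2 C=0 D=0 ZF=0 PC=2
Step 3: PC=2 exec 'SUB A, D'. After: A=0 B=2 C=0 D=0 ZF=1 PC=3
Step 4: PC=3 exec 'MUL A, D'. After: A=0 B=2 C=0 D=0 ZF=1 PC=4
Step 5: PC=4 exec 'JMP 3'. After: A=0 B=2 C=0 D=0 ZF=1 PC=3
State after step 5 equals state after step 3: the program is in a cycle of length 2 and will never halt.

Answer: no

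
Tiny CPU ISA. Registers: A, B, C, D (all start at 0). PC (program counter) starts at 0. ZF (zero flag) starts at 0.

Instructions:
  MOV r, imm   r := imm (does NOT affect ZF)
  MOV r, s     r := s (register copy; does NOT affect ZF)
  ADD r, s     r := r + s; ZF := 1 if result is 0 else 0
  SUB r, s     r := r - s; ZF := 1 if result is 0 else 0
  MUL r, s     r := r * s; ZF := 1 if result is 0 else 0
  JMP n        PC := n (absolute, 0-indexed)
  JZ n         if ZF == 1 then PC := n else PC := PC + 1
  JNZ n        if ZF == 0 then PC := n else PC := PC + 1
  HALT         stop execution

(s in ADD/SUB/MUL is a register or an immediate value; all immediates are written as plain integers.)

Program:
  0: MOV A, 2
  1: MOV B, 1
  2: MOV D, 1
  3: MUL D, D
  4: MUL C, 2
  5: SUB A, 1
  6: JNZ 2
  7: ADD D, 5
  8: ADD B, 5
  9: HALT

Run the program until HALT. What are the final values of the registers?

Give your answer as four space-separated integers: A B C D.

Step 1: PC=0 exec 'MOV A, 2'. After: A=2 B=0 C=0 D=0 ZF=0 PC=1
Step 2: PC=1 exec 'MOV B, 1'. After: A=2 B=1 C=0 D=0 ZF=0 PC=2
Step 3: PC=2 exec 'MOV D, 1'. After: A=2 B=1 C=0 D=1 ZF=0 PC=3
Step 4: PC=3 exec 'MUL D, D'. After: A=2 B=1 C=0 D=1 ZF=0 PC=4
Step 5: PC=4 exec 'MUL C, 2'. After: A=2 B=1 C=0 D=1 ZF=1 PC=5
Step 6: PC=5 exec 'SUB A, 1'. After: A=1 B=1 C=0 D=1 ZF=0 PC=6
Step 7: PC=6 exec 'JNZ 2'. After: A=1 B=1 C=0 D=1 ZF=0 PC=2
Step 8: PC=2 exec 'MOV D, 1'. After: A=1 B=1 C=0 D=1 ZF=0 PC=3
Step 9: PC=3 exec 'MUL D, D'. After: A=1 B=1 C=0 D=1 ZF=0 PC=4
Step 10: PC=4 exec 'MUL C, 2'. After: A=1 B=1 C=0 D=1 ZF=1 PC=5
Step 11: PC=5 exec 'SUB A, 1'. After: A=0 B=1 C=0 D=1 ZF=1 PC=6
Step 12: PC=6 exec 'JNZ 2'. After: A=0 B=1 C=0 D=1 ZF=1 PC=7
Step 13: PC=7 exec 'ADD D, 5'. After: A=0 B=1 C=0 D=6 ZF=0 PC=8
Step 14: PC=8 exec 'ADD B, 5'. After: A=0 B=6 C=0 D=6 ZF=0 PC=9
Step 15: PC=9 exec 'HALT'. After: A=0 B=6 C=0 D=6 ZF=0 PC=9 HALTED

Answer: 0 6 0 6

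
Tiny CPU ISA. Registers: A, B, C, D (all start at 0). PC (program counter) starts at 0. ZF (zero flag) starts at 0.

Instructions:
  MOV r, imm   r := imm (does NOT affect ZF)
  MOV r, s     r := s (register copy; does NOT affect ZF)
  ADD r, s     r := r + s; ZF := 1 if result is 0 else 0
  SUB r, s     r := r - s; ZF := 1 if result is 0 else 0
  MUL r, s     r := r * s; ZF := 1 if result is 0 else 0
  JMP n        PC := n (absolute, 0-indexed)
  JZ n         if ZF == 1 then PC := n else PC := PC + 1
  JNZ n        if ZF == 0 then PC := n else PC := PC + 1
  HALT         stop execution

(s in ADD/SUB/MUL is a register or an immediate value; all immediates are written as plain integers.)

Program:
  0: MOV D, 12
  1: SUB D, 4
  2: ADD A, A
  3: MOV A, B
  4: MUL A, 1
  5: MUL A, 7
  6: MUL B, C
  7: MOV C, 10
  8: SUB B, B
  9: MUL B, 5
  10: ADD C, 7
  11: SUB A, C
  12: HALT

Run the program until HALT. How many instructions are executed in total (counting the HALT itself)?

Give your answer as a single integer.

Answer: 13

Derivation:
Step 1: PC=0 exec 'MOV D, 12'. After: A=0 B=0 C=0 D=12 ZF=0 PC=1
Step 2: PC=1 exec 'SUB D, 4'. After: A=0 B=0 C=0 D=8 ZF=0 PC=2
Step 3: PC=2 exec 'ADD A, A'. After: A=0 B=0 C=0 D=8 ZF=1 PC=3
Step 4: PC=3 exec 'MOV A, B'. After: A=0 B=0 C=0 D=8 ZF=1 PC=4
Step 5: PC=4 exec 'MUL A, 1'. After: A=0 B=0 C=0 D=8 ZF=1 PC=5
Step 6: PC=5 exec 'MUL A, 7'. After: A=0 B=0 C=0 D=8 ZF=1 PC=6
Step 7: PC=6 exec 'MUL B, C'. After: A=0 B=0 C=0 D=8 ZF=1 PC=7
Step 8: PC=7 exec 'MOV C, 10'. After: A=0 B=0 C=10 D=8 ZF=1 PC=8
Step 9: PC=8 exec 'SUB B, B'. After: A=0 B=0 C=10 D=8 ZF=1 PC=9
Step 10: PC=9 exec 'MUL B, 5'. After: A=0 B=0 C=10 D=8 ZF=1 PC=10
Step 11: PC=10 exec 'ADD C, 7'. After: A=0 B=0 C=17 D=8 ZF=0 PC=11
Step 12: PC=11 exec 'SUB A, C'. After: A=-17 B=0 C=17 D=8 ZF=0 PC=12
Step 13: PC=12 exec 'HALT'. After: A=-17 B=0 C=17 D=8 ZF=0 PC=12 HALTED
Total instructions executed: 13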